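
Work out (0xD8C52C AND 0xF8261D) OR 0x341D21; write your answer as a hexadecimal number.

0xFC1D2D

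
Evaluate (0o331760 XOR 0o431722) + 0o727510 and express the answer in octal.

0o1627552

First 0o331760 XOR 0o431722 = 0o700042.
Add column by column in base 8, right to left:
  2+0 = 2
  4+1 = 5
  0+5 = 5
  0+7 = 7
  0+2 = 2
  7+7 = 6 carry 1
  final carry 1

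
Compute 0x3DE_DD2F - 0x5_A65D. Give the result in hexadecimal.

0x3D936D2

Subtract column by column in base 16:
  F-D → 2
  2-5 → D (borrow)
  D-6-1 → 6
  D-A → 3
  E-5 → 9
  D-0 → D
  3-0 → 3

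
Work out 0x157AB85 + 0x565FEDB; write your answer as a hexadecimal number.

Add column by column in base 16, right to left:
  5+B = 0 carry 1
  8+D+1 = 6 carry 1
  B+E+1 = A carry 1
  A+F+1 = A carry 1
  7+5+1 = D
  5+6 = B
  1+5 = 6

0x6BDAA60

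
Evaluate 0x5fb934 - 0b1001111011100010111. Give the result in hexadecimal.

0x5ac21d

0b1001111011100010111 = 0x4f717 in hexadecimal.
Subtract column by column in base 16:
  4-7 → d (borrow)
  3-1-1 → 1
  9-7 → 2
  b-f → c (borrow)
  f-4-1 → a
  5-0 → 5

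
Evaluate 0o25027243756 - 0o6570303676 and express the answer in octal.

0o16236740060

Subtract column by column in base 8:
  6-6 → 0
  5-7 → 6 (borrow)
  7-6-1 → 0
  3-3 → 0
  4-0 → 4
  2-3 → 7 (borrow)
  7-0-1 → 6
  2-7 → 3 (borrow)
  0-5-1 → 2 (borrow)
  5-6-1 → 6 (borrow)
  2-0-1 → 1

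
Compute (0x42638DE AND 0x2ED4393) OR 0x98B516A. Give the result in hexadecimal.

0x9AF51FA

0x42638DE AND 0x2ED4393 = 0x0240092.
Then OR with 0x98B516A.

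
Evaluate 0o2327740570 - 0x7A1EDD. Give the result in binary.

0o2327740570 = 0b10011010111111100000101111000 in binary.
0x7A1EDD = 0b11110100001111011011101 in binary.
Subtract column by column in base 2:
  0-1 → 1 (borrow)
  0-0-1 → 1 (borrow)
  0-1-1 → 0 (borrow)
  1-1-1 → 1 (borrow)
  1-1-1 → 1 (borrow)
  1-0-1 → 0
  1-1 → 0
  0-1 → 1 (borrow)
  1-0-1 → 0
  0-1 → 1 (borrow)
  0-1-1 → 0 (borrow)
  0-1-1 → 0 (borrow)
  0-1-1 → 0 (borrow)
  0-0-1 → 1 (borrow)
  1-0-1 → 0
  1-0 → 1
  1-0 → 1
  1-1 → 0
  1-0 → 1
  1-1 → 0
  1-1 → 0
  0-1 → 1 (borrow)
  1-1-1 → 1 (borrow)
  0-0-1 → 1 (borrow)
  1-0-1 → 0
  1-0 → 1
  0-0 → 0
  0-0 → 0
  1-0 → 1

0b10010111001011010001010011011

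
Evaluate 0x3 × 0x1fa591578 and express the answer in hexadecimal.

Multiply each base-16 digit by 3, carrying:
  8×3 = 24 → write 8 carry 1
  7×3+1 = 22 → write 6 carry 1
  5×3+1 = 16 → write 0 carry 1
  1×3+1 = 4 → write 4
  9×3 = 27 → write b carry 1
  5×3+1 = 16 → write 0 carry 1
  a×3+1 = 31 → write f carry 1
  f×3+1 = 46 → write e carry 2
  1×3+2 = 5 → write 5

0x5ef0b4068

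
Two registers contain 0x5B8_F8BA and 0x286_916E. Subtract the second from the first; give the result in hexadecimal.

0x332674C

Subtract column by column in base 16:
  A-E → C (borrow)
  B-6-1 → 4
  8-1 → 7
  F-9 → 6
  8-6 → 2
  B-8 → 3
  5-2 → 3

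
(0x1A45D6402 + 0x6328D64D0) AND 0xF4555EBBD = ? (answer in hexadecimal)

0x74440C890

Add column by column in base 16, right to left:
  2+0 = 2
  0+D = D
  4+4 = 8
  6+6 = C
  D+D = A carry 1
  5+8+1 = E
  4+2 = 6
  A+3 = D
  1+6 = 7
Sum = 0x7D6EAC8D2; now AND with 0xF4555EBBD:
  7&F=7, D&4=4, 6&5=4, E&5=4, A&5=0, C&E=C, 8&B=8, D&B=9, 2&D=0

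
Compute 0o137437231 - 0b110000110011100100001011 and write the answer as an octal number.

0o56602616

0b110000110011100100001011 = 0o60634413 in octal.
Subtract column by column in base 8:
  1-3 → 6 (borrow)
  3-1-1 → 1
  2-4 → 6 (borrow)
  7-4-1 → 2
  3-3 → 0
  4-6 → 6 (borrow)
  7-0-1 → 6
  3-6 → 5 (borrow)
  1-0-1 → 0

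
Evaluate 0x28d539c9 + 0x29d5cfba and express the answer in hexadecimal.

Add column by column in base 16, right to left:
  9+a = 3 carry 1
  c+b+1 = 8 carry 1
  9+f+1 = 9 carry 1
  3+c+1 = 0 carry 1
  5+5+1 = b
  d+d = a carry 1
  8+9+1 = 2 carry 1
  2+2+1 = 5

0x52ab0983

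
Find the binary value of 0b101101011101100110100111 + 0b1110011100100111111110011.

0b10100001000010100110011010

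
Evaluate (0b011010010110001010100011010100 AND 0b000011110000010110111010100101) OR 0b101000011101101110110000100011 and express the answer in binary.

0b011010010110001010100011010100 AND 0b000011110000010110111010100101 = 0b000010010000000010100010000100.
Then OR with 0b101000011101101110110000100011.

0b101010011101101110110010100111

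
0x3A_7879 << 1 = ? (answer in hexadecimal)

1 bits is not a whole number of base-16 digits; in binary: 1110100111100001111001 << 1 = 11101001111000011110010.

0x74F0F2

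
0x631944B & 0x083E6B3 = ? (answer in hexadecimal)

AND each hex digit independently (no carries):
  6&0=0, 3&8=0, 1&3=1, 9&E=8, 4&6=4, 4&B=0, B&3=3

0x0018403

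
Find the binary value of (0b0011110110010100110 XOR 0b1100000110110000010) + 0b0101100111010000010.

0b10101010111110100110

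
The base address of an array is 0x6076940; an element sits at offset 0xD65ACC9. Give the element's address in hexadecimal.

0x136D1609

Add column by column in base 16, right to left:
  0+9 = 9
  4+C = 0 carry 1
  9+C+1 = 6 carry 1
  6+A+1 = 1 carry 1
  7+5+1 = D
  0+6 = 6
  6+D = 3 carry 1
  final carry 1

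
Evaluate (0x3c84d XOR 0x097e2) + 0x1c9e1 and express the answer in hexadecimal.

First 0x3c84d XOR 0x097e2 = 0x35faf.
Add column by column in base 16, right to left:
  f+1 = 0 carry 1
  a+e+1 = 9 carry 1
  f+9+1 = 9 carry 1
  5+c+1 = 2 carry 1
  3+1+1 = 5

0x52990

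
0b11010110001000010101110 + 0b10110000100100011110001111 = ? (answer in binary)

0b11001011010101100000111101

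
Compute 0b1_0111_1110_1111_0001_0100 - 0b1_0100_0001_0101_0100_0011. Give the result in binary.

Subtract column by column in base 2:
  0-1 → 1 (borrow)
  0-1-1 → 0 (borrow)
  1-0-1 → 0
  0-0 → 0
  1-0 → 1
  0-0 → 0
  0-1 → 1 (borrow)
  0-0-1 → 1 (borrow)
  1-1-1 → 1 (borrow)
  1-0-1 → 0
  1-1 → 0
  1-0 → 1
  0-1 → 1 (borrow)
  1-0-1 → 0
  1-0 → 1
  1-0 → 1
  1-0 → 1
  1-0 → 1
  1-1 → 0
  0-0 → 0
  1-1 → 0

0b111101100111010001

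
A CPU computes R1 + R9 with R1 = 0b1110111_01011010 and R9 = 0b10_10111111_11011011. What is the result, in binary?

0b110011011100110101

Add column by column in base 2, right to left:
  0+1 = 1
  1+1 = 0 carry 1
  0+0+1 = 1
  1+1 = 0 carry 1
  1+1+1 = 1 carry 1
  0+0+1 = 1
  1+1 = 0 carry 1
  0+1+1 = 0 carry 1
  1+1+1 = 1 carry 1
  1+1+1 = 1 carry 1
  1+1+1 = 1 carry 1
  0+1+1 = 0 carry 1
  1+1+1 = 1 carry 1
  1+1+1 = 1 carry 1
  1+0+1 = 0 carry 1
  0+1+1 = 0 carry 1
  0+0+1 = 1
  0+1 = 1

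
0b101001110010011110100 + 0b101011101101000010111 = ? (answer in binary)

0b1010101011111100001011

Add column by column in base 2, right to left:
  0+1 = 1
  0+1 = 1
  1+1 = 0 carry 1
  0+0+1 = 1
  1+1 = 0 carry 1
  1+0+1 = 0 carry 1
  1+0+1 = 0 carry 1
  1+0+1 = 0 carry 1
  0+0+1 = 1
  0+1 = 1
  1+0 = 1
  0+1 = 1
  0+1 = 1
  1+0 = 1
  1+1 = 0 carry 1
  1+1+1 = 1 carry 1
  0+1+1 = 0 carry 1
  0+0+1 = 1
  1+1 = 0 carry 1
  0+0+1 = 1
  1+1 = 0 carry 1
  final carry 1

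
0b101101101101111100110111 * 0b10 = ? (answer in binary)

0b1011011011011111001101110

Multiply each base-2 digit by 2, carrying:
  1×2 = 2 → write 0 carry 1
  1×2+1 = 3 → write 1 carry 1
  1×2+1 = 3 → write 1 carry 1
  0×2+1 = 1 → write 1
  1×2 = 2 → write 0 carry 1
  1×2+1 = 3 → write 1 carry 1
  0×2+1 = 1 → write 1
  0×2 = 0 → write 0
  1×2 = 2 → write 0 carry 1
  1×2+1 = 3 → write 1 carry 1
  1×2+1 = 3 → write 1 carry 1
  1×2+1 = 3 → write 1 carry 1
  1×2+1 = 3 → write 1 carry 1
  0×2+1 = 1 → write 1
  1×2 = 2 → write 0 carry 1
  1×2+1 = 3 → write 1 carry 1
  0×2+1 = 1 → write 1
  1×2 = 2 → write 0 carry 1
  1×2+1 = 3 → write 1 carry 1
  0×2+1 = 1 → write 1
  1×2 = 2 → write 0 carry 1
  1×2+1 = 3 → write 1 carry 1
  0×2+1 = 1 → write 1
  1×2 = 2 → write 0 carry 1
  remaining carry: 1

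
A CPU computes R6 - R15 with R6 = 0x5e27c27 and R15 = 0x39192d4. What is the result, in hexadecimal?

0x250e953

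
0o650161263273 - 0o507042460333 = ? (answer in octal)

0o141116602740

Subtract column by column in base 8:
  3-3 → 0
  7-3 → 4
  2-3 → 7 (borrow)
  3-0-1 → 2
  6-6 → 0
  2-4 → 6 (borrow)
  1-2-1 → 6 (borrow)
  6-4-1 → 1
  1-0 → 1
  0-7 → 1 (borrow)
  5-0-1 → 4
  6-5 → 1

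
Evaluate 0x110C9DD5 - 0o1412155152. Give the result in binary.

0x110C9DD5 = 0b10001000011001001110111010101 in binary.
0o1412155152 = 0b1100001010001101101001101010 in binary.
Subtract column by column in base 2:
  1-0 → 1
  0-1 → 1 (borrow)
  1-0-1 → 0
  0-1 → 1 (borrow)
  1-0-1 → 0
  0-1 → 1 (borrow)
  1-1-1 → 1 (borrow)
  1-0-1 → 0
  1-0 → 1
  0-1 → 1 (borrow)
  1-0-1 → 0
  1-1 → 0
  1-1 → 0
  0-0 → 0
  0-1 → 1 (borrow)
  1-1-1 → 1 (borrow)
  0-0-1 → 1 (borrow)
  0-0-1 → 1 (borrow)
  1-0-1 → 0
  1-1 → 0
  0-0 → 0
  0-1 → 1 (borrow)
  0-0-1 → 1 (borrow)
  0-0-1 → 1 (borrow)
  1-0-1 → 0
  0-0 → 0
  0-1 → 1 (borrow)
  0-1-1 → 0 (borrow)
  1-0-1 → 0

0b100111000111100001101101011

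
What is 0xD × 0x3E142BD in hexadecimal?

0x32706399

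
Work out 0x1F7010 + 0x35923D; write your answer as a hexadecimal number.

0x55024D

Add column by column in base 16, right to left:
  0+D = D
  1+3 = 4
  0+2 = 2
  7+9 = 0 carry 1
  F+5+1 = 5 carry 1
  1+3+1 = 5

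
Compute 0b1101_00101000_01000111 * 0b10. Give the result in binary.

0b110100101000010001110

Multiply each base-2 digit by 2, carrying:
  1×2 = 2 → write 0 carry 1
  1×2+1 = 3 → write 1 carry 1
  1×2+1 = 3 → write 1 carry 1
  0×2+1 = 1 → write 1
  0×2 = 0 → write 0
  0×2 = 0 → write 0
  1×2 = 2 → write 0 carry 1
  0×2+1 = 1 → write 1
  0×2 = 0 → write 0
  0×2 = 0 → write 0
  0×2 = 0 → write 0
  1×2 = 2 → write 0 carry 1
  0×2+1 = 1 → write 1
  1×2 = 2 → write 0 carry 1
  0×2+1 = 1 → write 1
  0×2 = 0 → write 0
  1×2 = 2 → write 0 carry 1
  0×2+1 = 1 → write 1
  1×2 = 2 → write 0 carry 1
  1×2+1 = 3 → write 1 carry 1
  remaining carry: 1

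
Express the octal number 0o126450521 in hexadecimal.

0x15a5151

Each octal digit is 3 bits: 1=001 2=010 6=110 4=100 5=101 0=000 5=101 2=010 1=001.
Group the bits into nibbles: 0001 0101 1010 0101 0001 0101 0001 → 15a5151.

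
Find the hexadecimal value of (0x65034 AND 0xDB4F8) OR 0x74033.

0x75033

0x65034 AND 0xDB4F8 = 0x41030.
Then OR with 0x74033.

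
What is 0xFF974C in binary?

0b111111111001011101001100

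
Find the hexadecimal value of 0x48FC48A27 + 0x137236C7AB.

0x1801FB51D2

Add column by column in base 16, right to left:
  7+B = 2 carry 1
  2+A+1 = D
  A+7 = 1 carry 1
  8+C+1 = 5 carry 1
  4+6+1 = B
  C+3 = F
  F+2 = 1 carry 1
  8+7+1 = 0 carry 1
  4+3+1 = 8
  0+1 = 1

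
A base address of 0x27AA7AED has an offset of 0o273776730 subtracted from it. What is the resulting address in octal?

0o4456476425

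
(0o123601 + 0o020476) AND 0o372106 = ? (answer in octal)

Add column by column in base 8, right to left:
  1+6 = 7
  0+7 = 7
  6+4 = 2 carry 1
  3+0+1 = 4
  2+2 = 4
  1+0 = 1
Sum = 0o144277; now AND with 0o372106:
  1&3=1, 4&7=4, 4&2=0, 2&1=0, 7&0=0, 7&6=6

0o140006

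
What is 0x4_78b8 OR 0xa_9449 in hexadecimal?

0xefcf9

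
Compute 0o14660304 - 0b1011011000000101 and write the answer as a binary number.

0b1100101010101010111111

0o14660304 = 0b1100110110000011000100 in binary.
Subtract column by column in base 2:
  0-1 → 1 (borrow)
  0-0-1 → 1 (borrow)
  1-1-1 → 1 (borrow)
  0-0-1 → 1 (borrow)
  0-0-1 → 1 (borrow)
  0-0-1 → 1 (borrow)
  1-0-1 → 0
  1-0 → 1
  0-0 → 0
  0-1 → 1 (borrow)
  0-1-1 → 0 (borrow)
  0-0-1 → 1 (borrow)
  0-1-1 → 0 (borrow)
  1-1-1 → 1 (borrow)
  1-0-1 → 0
  0-1 → 1 (borrow)
  1-0-1 → 0
  1-0 → 1
  0-0 → 0
  0-0 → 0
  1-0 → 1
  1-0 → 1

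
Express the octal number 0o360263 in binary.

0b11110000010110011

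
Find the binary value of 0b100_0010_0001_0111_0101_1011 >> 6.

Right shift by 6: drop the 6 least-significant bits.

0b10000100001011101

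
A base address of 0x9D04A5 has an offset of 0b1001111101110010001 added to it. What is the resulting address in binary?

0b101000100000000000110110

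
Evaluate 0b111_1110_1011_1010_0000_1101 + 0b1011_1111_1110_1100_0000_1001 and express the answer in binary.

Add column by column in base 2, right to left:
  1+1 = 0 carry 1
  0+0+1 = 1
  1+0 = 1
  1+1 = 0 carry 1
  0+0+1 = 1
  0+0 = 0
  0+0 = 0
  0+0 = 0
  0+0 = 0
  1+0 = 1
  0+1 = 1
  1+1 = 0 carry 1
  1+0+1 = 0 carry 1
  1+1+1 = 1 carry 1
  0+1+1 = 0 carry 1
  1+1+1 = 1 carry 1
  0+1+1 = 0 carry 1
  1+1+1 = 1 carry 1
  1+1+1 = 1 carry 1
  1+1+1 = 1 carry 1
  1+1+1 = 1 carry 1
  1+1+1 = 1 carry 1
  1+0+1 = 0 carry 1
  0+1+1 = 0 carry 1
  final carry 1

0b1001111101010011000010110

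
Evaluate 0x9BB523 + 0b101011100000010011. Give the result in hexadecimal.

0x9E6D36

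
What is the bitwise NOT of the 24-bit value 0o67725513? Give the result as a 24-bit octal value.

0o10052264

Each oct digit d becomes 7−d:
  6→1, 7→0, 7→0, 2→5, 5→2, 5→2, 1→6, 3→4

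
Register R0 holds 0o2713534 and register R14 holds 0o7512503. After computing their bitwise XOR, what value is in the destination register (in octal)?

0o5201037

XOR each oct digit independently (no carries):
  2^7=5, 7^5=2, 1^1=0, 3^2=1, 5^5=0, 3^0=3, 4^3=7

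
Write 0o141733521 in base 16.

0x187B751

Each octal digit is 3 bits: 1=001 4=100 1=001 7=111 3=011 3=011 5=101 2=010 1=001.
Group the bits into nibbles: 0001 1000 0111 1011 0111 0101 0001 → 187B751.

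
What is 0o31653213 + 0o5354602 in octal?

0o37230015

Add column by column in base 8, right to left:
  3+2 = 5
  1+0 = 1
  2+6 = 0 carry 1
  3+4+1 = 0 carry 1
  5+5+1 = 3 carry 1
  6+3+1 = 2 carry 1
  1+5+1 = 7
  3+0 = 3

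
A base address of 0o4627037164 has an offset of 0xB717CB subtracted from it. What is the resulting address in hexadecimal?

0o4627037164 = 0x265C3E74 in hexadecimal.
Subtract column by column in base 16:
  4-B → 9 (borrow)
  7-C-1 → A (borrow)
  E-7-1 → 6
  3-1 → 2
  C-7 → 5
  5-B → A (borrow)
  6-0-1 → 5
  2-0 → 2

0x25A526A9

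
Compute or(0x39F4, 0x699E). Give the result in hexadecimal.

0x79FE

OR each hex digit independently (no carries):
  3|6=7, 9|9=9, F|9=F, 4|E=E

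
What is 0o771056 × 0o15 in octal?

Multiply each base-8 digit by 13, carrying:
  6×13 = 78 → write 6 carry 9
  5×13+9 = 74 → write 2 carry 9
  0×13+9 = 9 → write 1 carry 1
  1×13+1 = 14 → write 6 carry 1
  7×13+1 = 92 → write 4 carry 11
  7×13+11 = 102 → write 6 carry 12
  remaining carry: 14

0o14646126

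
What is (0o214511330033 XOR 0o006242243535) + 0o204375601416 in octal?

0o417350775124

First 0o214511330033 XOR 0o006242243535 = 0o212753173506.
Add column by column in base 8, right to left:
  6+6 = 4 carry 1
  0+1+1 = 2
  5+4 = 1 carry 1
  3+1+1 = 5
  7+0 = 7
  1+6 = 7
  3+5 = 0 carry 1
  5+7+1 = 5 carry 1
  7+3+1 = 3 carry 1
  2+4+1 = 7
  1+0 = 1
  2+2 = 4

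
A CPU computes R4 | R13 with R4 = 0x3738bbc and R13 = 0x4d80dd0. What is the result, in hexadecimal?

0x7fb8ffc

OR each hex digit independently (no carries):
  3|4=7, 7|d=f, 3|8=b, 8|0=8, b|d=f, b|d=f, c|0=c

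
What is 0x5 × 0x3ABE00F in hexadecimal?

0x125B604B

Multiply each base-16 digit by 5, carrying:
  F×5 = 75 → write B carry 4
  0×5+4 = 4 → write 4
  0×5 = 0 → write 0
  E×5 = 70 → write 6 carry 4
  B×5+4 = 59 → write B carry 3
  A×5+3 = 53 → write 5 carry 3
  3×5+3 = 18 → write 2 carry 1
  remaining carry: 1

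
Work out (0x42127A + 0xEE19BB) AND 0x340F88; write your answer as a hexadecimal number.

0x300C00

Add column by column in base 16, right to left:
  A+B = 5 carry 1
  7+B+1 = 3 carry 1
  2+9+1 = C
  1+1 = 2
  2+E = 0 carry 1
  4+E+1 = 3 carry 1
  final carry 1
Sum = 0x1302C35; now AND with 0x340F88:
  1&0=0, 3&3=3, 0&4=0, 2&0=0, C&F=C, 3&8=0, 5&8=0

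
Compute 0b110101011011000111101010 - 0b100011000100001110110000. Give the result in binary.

0b10010010110111000111010

Subtract column by column in base 2:
  0-0 → 0
  1-0 → 1
  0-0 → 0
  1-0 → 1
  0-1 → 1 (borrow)
  1-1-1 → 1 (borrow)
  1-0-1 → 0
  1-1 → 0
  1-1 → 0
  0-1 → 1 (borrow)
  0-0-1 → 1 (borrow)
  0-0-1 → 1 (borrow)
  1-0-1 → 0
  1-0 → 1
  0-1 → 1 (borrow)
  1-0-1 → 0
  1-0 → 1
  0-0 → 0
  1-1 → 0
  0-1 → 1 (borrow)
  1-0-1 → 0
  0-0 → 0
  1-0 → 1
  1-1 → 0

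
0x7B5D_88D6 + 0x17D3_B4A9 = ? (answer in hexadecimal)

0x93313D7F

Add column by column in base 16, right to left:
  6+9 = F
  D+A = 7 carry 1
  8+4+1 = D
  8+B = 3 carry 1
  D+3+1 = 1 carry 1
  5+D+1 = 3 carry 1
  B+7+1 = 3 carry 1
  7+1+1 = 9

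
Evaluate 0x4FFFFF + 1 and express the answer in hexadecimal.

The trailing 5 digits are F (max in base 16), so adding 1 cascades: they roll to 0 and the next digit up increments.

0x500000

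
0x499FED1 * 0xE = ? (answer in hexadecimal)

Multiply each base-16 digit by 14, carrying:
  1×14 = 14 → write E
  D×14 = 182 → write 6 carry 11
  E×14+11 = 207 → write F carry 12
  F×14+12 = 222 → write E carry 13
  9×14+13 = 139 → write B carry 8
  9×14+8 = 134 → write 6 carry 8
  4×14+8 = 64 → write 0 carry 4
  remaining carry: 4

0x406BEF6E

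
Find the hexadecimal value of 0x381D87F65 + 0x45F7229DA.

0x7E14AA93F

Add column by column in base 16, right to left:
  5+A = F
  6+D = 3 carry 1
  F+9+1 = 9 carry 1
  7+2+1 = A
  8+2 = A
  D+7 = 4 carry 1
  1+F+1 = 1 carry 1
  8+5+1 = E
  3+4 = 7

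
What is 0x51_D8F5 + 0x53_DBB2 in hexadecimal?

0xA5B4A7

Add column by column in base 16, right to left:
  5+2 = 7
  F+B = A carry 1
  8+B+1 = 4 carry 1
  D+D+1 = B carry 1
  1+3+1 = 5
  5+5 = A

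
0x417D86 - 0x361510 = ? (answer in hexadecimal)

0xB6876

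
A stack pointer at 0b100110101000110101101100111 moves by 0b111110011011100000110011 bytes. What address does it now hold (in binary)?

0b101110011100010001110011010

Add column by column in base 2, right to left:
  1+1 = 0 carry 1
  1+1+1 = 1 carry 1
  1+0+1 = 0 carry 1
  0+0+1 = 1
  0+1 = 1
  1+1 = 0 carry 1
  1+0+1 = 0 carry 1
  0+0+1 = 1
  1+0 = 1
  1+0 = 1
  0+0 = 0
  1+1 = 0 carry 1
  0+1+1 = 0 carry 1
  1+1+1 = 1 carry 1
  1+0+1 = 0 carry 1
  0+1+1 = 0 carry 1
  0+1+1 = 0 carry 1
  0+0+1 = 1
  1+0 = 1
  0+1 = 1
  1+1 = 0 carry 1
  0+1+1 = 0 carry 1
  1+1+1 = 1 carry 1
  1+1+1 = 1 carry 1
  0+0+1 = 1
  0+0 = 0
  1+0 = 1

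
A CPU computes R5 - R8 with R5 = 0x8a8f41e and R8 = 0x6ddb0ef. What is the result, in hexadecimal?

Subtract column by column in base 16:
  e-f → f (borrow)
  1-e-1 → 2 (borrow)
  4-0-1 → 3
  f-b → 4
  8-d → b (borrow)
  a-d-1 → c (borrow)
  8-6-1 → 1

0x1cb432f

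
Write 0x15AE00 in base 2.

0b101011010111000000000

Expand each hex digit to 4 bits: 1=0001 5=0101 A=1010 E=1110 0=0000 0=0000.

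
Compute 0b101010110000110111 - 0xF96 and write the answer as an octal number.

0b101010110000110111 = 0o526067 in octal.
0xF96 = 0o7626 in octal.
Subtract column by column in base 8:
  7-6 → 1
  6-2 → 4
  0-6 → 2 (borrow)
  6-7-1 → 6 (borrow)
  2-0-1 → 1
  5-0 → 5

0o516241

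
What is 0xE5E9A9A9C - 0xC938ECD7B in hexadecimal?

Subtract column by column in base 16:
  C-B → 1
  9-7 → 2
  A-D → D (borrow)
  9-C-1 → C (borrow)
  A-E-1 → B (borrow)
  9-8-1 → 0
  E-3 → B
  5-9 → C (borrow)
  E-C-1 → 1

0x1CB0BCD21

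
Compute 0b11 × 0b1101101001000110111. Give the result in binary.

Multiply each base-2 digit by 3, carrying:
  1×3 = 3 → write 1 carry 1
  1×3+1 = 4 → write 0 carry 2
  1×3+2 = 5 → write 1 carry 2
  0×3+2 = 2 → write 0 carry 1
  1×3+1 = 4 → write 0 carry 2
  1×3+2 = 5 → write 1 carry 2
  0×3+2 = 2 → write 0 carry 1
  0×3+1 = 1 → write 1
  0×3 = 0 → write 0
  1×3 = 3 → write 1 carry 1
  0×3+1 = 1 → write 1
  0×3 = 0 → write 0
  1×3 = 3 → write 1 carry 1
  0×3+1 = 1 → write 1
  1×3 = 3 → write 1 carry 1
  1×3+1 = 4 → write 0 carry 2
  0×3+2 = 2 → write 0 carry 1
  1×3+1 = 4 → write 0 carry 2
  1×3+2 = 5 → write 1 carry 2
  remaining carry: 10

0b101000111011010100101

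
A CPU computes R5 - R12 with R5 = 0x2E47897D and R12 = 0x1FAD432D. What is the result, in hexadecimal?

0xE9A4650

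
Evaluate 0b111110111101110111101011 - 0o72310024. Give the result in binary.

0o72310024 = 0b111010011001000000010100 in binary.
Subtract column by column in base 2:
  1-0 → 1
  1-0 → 1
  0-1 → 1 (borrow)
  1-0-1 → 0
  0-1 → 1 (borrow)
  1-0-1 → 0
  1-0 → 1
  1-0 → 1
  1-0 → 1
  0-0 → 0
  1-0 → 1
  1-0 → 1
  1-1 → 0
  0-0 → 0
  1-0 → 1
  1-1 → 0
  1-1 → 0
  1-0 → 1
  0-0 → 0
  1-1 → 0
  1-0 → 1
  1-1 → 0
  1-1 → 0
  1-1 → 0

0b100100100110111010111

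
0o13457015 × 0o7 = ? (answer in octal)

Multiply each base-8 digit by 7, carrying:
  5×7 = 35 → write 3 carry 4
  1×7+4 = 11 → write 3 carry 1
  0×7+1 = 1 → write 1
  7×7 = 49 → write 1 carry 6
  5×7+6 = 41 → write 1 carry 5
  4×7+5 = 33 → write 1 carry 4
  3×7+4 = 25 → write 1 carry 3
  1×7+3 = 10 → write 2 carry 1
  remaining carry: 1

0o121111133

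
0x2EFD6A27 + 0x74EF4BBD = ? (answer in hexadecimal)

0xA3ECB5E4

Add column by column in base 16, right to left:
  7+D = 4 carry 1
  2+B+1 = E
  A+B = 5 carry 1
  6+4+1 = B
  D+F = C carry 1
  F+E+1 = E carry 1
  E+4+1 = 3 carry 1
  2+7+1 = A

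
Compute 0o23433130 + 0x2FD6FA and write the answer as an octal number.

0o37406522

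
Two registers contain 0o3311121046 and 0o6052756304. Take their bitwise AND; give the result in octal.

0o2010100004

AND each oct digit independently (no carries):
  3&6=2, 3&0=0, 1&5=1, 1&2=0, 1&7=1, 2&5=0, 1&6=0, 0&3=0, 4&0=0, 6&4=4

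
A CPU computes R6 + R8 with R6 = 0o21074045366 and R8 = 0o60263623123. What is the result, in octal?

0o101357670511

Add column by column in base 8, right to left:
  6+3 = 1 carry 1
  6+2+1 = 1 carry 1
  3+1+1 = 5
  5+3 = 0 carry 1
  4+2+1 = 7
  0+6 = 6
  4+3 = 7
  7+6 = 5 carry 1
  0+2+1 = 3
  1+0 = 1
  2+6 = 0 carry 1
  final carry 1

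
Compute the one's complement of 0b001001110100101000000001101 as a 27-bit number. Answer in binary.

Invert each bit: 001001110100101000000001101 → 110110001011010111111110010.

0b110110001011010111111110010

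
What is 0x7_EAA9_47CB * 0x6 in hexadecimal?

Multiply each base-16 digit by 6, carrying:
  B×6 = 66 → write 2 carry 4
  C×6+4 = 76 → write C carry 4
  7×6+4 = 46 → write E carry 2
  4×6+2 = 26 → write A carry 1
  9×6+1 = 55 → write 7 carry 3
  A×6+3 = 63 → write F carry 3
  A×6+3 = 63 → write F carry 3
  E×6+3 = 87 → write 7 carry 5
  7×6+5 = 47 → write F carry 2
  remaining carry: 2

0x2F7FF7AEC2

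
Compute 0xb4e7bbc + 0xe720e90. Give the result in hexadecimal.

0x19c08a4c

Add column by column in base 16, right to left:
  c+0 = c
  b+9 = 4 carry 1
  b+e+1 = a carry 1
  7+0+1 = 8
  e+2 = 0 carry 1
  4+7+1 = c
  b+e = 9 carry 1
  final carry 1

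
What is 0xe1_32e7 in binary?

Expand each hex digit to 4 bits: e=1110 1=0001 3=0011 2=0010 e=1110 7=0111.

0b111000010011001011100111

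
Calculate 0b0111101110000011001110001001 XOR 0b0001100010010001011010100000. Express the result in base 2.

XOR bit by bit (1 where the bits differ):
  0111101110000011001110001001
^ 0001100010010001011010100000
= 0110001100010010010100101001

0b0110001100010010010100101001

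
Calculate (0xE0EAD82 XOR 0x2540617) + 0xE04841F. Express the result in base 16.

0x1A5F2FB4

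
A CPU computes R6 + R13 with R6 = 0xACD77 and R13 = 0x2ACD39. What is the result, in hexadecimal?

0x359AB0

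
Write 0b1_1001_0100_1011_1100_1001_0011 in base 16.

0x194bc93

Group the bits into nibbles: 0001 1001 0100 1011 1100 1001 0011 → 194bc93.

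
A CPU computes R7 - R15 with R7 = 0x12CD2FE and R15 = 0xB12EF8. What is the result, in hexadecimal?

0x7BA406

Subtract column by column in base 16:
  E-8 → 6
  F-F → 0
  2-E → 4 (borrow)
  D-2-1 → A
  C-1 → B
  2-B → 7 (borrow)
  1-0-1 → 0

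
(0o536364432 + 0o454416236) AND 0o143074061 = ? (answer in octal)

Add column by column in base 8, right to left:
  2+6 = 0 carry 1
  3+3+1 = 7
  4+2 = 6
  4+6 = 2 carry 1
  6+1+1 = 0 carry 1
  3+4+1 = 0 carry 1
  6+4+1 = 3 carry 1
  3+5+1 = 1 carry 1
  5+4+1 = 2 carry 1
  final carry 1
Sum = 0o1213002670; now AND with 0o143074061:
  1&0=0, 2&1=0, 1&4=0, 3&3=3, 0&0=0, 0&7=0, 2&4=0, 6&0=0, 7&6=6, 0&1=0

0o3000060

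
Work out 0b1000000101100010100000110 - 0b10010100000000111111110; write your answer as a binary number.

Subtract column by column in base 2:
  0-0 → 0
  1-1 → 0
  1-1 → 0
  0-1 → 1 (borrow)
  0-1-1 → 0 (borrow)
  0-1-1 → 0 (borrow)
  0-1-1 → 0 (borrow)
  0-1-1 → 0 (borrow)
  1-1-1 → 1 (borrow)
  0-0-1 → 1 (borrow)
  1-0-1 → 0
  0-0 → 0
  0-0 → 0
  0-0 → 0
  1-0 → 1
  1-0 → 1
  0-0 → 0
  1-1 → 0
  0-0 → 0
  0-1 → 1 (borrow)
  0-0-1 → 1 (borrow)
  0-0-1 → 1 (borrow)
  0-1-1 → 0 (borrow)
  0-0-1 → 1 (borrow)
  1-0-1 → 0

0b101110001100001100001000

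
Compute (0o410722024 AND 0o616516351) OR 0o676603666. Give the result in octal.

0o676703666

0o410722024 AND 0o616516351 = 0o410502000.
Then OR with 0o676603666.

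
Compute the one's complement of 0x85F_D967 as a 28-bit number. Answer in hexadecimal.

Each hex digit d becomes F−d:
  8→7, 5→A, F→0, D→2, 9→6, 6→9, 7→8

0x7A02698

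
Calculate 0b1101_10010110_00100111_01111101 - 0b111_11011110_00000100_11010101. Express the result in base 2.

Subtract column by column in base 2:
  1-1 → 0
  0-0 → 0
  1-1 → 0
  1-0 → 1
  1-1 → 0
  1-0 → 1
  1-1 → 0
  0-1 → 1 (borrow)
  1-0-1 → 0
  1-0 → 1
  1-1 → 0
  0-0 → 0
  0-0 → 0
  1-0 → 1
  0-0 → 0
  0-0 → 0
  0-0 → 0
  1-1 → 0
  1-1 → 0
  0-1 → 1 (borrow)
  1-1-1 → 1 (borrow)
  0-0-1 → 1 (borrow)
  0-1-1 → 0 (borrow)
  1-1-1 → 1 (borrow)
  1-1-1 → 1 (borrow)
  0-1-1 → 0 (borrow)
  1-1-1 → 1 (borrow)
  1-0-1 → 0

0b101101110000010001010101000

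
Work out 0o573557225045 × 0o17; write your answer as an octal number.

0o13077605274053

Multiply each base-8 digit by 15, carrying:
  5×15 = 75 → write 3 carry 9
  4×15+9 = 69 → write 5 carry 8
  0×15+8 = 8 → write 0 carry 1
  5×15+1 = 76 → write 4 carry 9
  2×15+9 = 39 → write 7 carry 4
  2×15+4 = 34 → write 2 carry 4
  7×15+4 = 109 → write 5 carry 13
  5×15+13 = 88 → write 0 carry 11
  5×15+11 = 86 → write 6 carry 10
  3×15+10 = 55 → write 7 carry 6
  7×15+6 = 111 → write 7 carry 13
  5×15+13 = 88 → write 0 carry 11
  remaining carry: 13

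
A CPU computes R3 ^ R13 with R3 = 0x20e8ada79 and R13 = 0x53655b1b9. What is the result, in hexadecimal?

0x738df6bc0

XOR each hex digit independently (no carries):
  2^5=7, 0^3=3, e^6=8, 8^5=d, a^5=f, d^b=6, a^1=b, 7^b=c, 9^9=0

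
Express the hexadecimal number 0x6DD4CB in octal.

Expand each hex digit to 4 bits: 6=0110 D=1101 D=1101 4=0100 C=1100 B=1011.
Group the bits in threes: 011 011 011 101 010 011 001 011 → 33352313.

0o33352313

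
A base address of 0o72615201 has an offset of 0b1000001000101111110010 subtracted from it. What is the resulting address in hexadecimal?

0xCA8E8F

0o72615201 = 0xEB1A81 in hexadecimal.
0b1000001000101111110010 = 0x208BF2 in hexadecimal.
Subtract column by column in base 16:
  1-2 → F (borrow)
  8-F-1 → 8 (borrow)
  A-B-1 → E (borrow)
  1-8-1 → 8 (borrow)
  B-0-1 → A
  E-2 → C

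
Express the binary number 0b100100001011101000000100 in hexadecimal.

0x90BA04

Group the bits into nibbles: 1001 0000 1011 1010 0000 0100 → 90BA04.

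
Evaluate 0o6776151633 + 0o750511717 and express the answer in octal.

0o7746663552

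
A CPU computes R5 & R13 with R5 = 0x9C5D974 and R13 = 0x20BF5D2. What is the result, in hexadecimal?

AND each hex digit independently (no carries):
  9&2=0, C&0=0, 5&B=1, D&F=D, 9&5=1, 7&D=5, 4&2=0

0x001D150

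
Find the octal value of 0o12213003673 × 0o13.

Multiply each base-8 digit by 11, carrying:
  3×11 = 33 → write 1 carry 4
  7×11+4 = 81 → write 1 carry 10
  6×11+10 = 76 → write 4 carry 9
  3×11+9 = 42 → write 2 carry 5
  0×11+5 = 5 → write 5
  0×11 = 0 → write 0
  3×11 = 33 → write 1 carry 4
  1×11+4 = 15 → write 7 carry 1
  2×11+1 = 23 → write 7 carry 2
  2×11+2 = 24 → write 0 carry 3
  1×11+3 = 14 → write 6 carry 1
  remaining carry: 1

0o160771052411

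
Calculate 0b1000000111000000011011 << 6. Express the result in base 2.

0b1000000111000000011011000000

Left shift by 6: append 6 zero bits.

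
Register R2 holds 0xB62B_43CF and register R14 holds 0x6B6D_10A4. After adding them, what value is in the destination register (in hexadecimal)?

0x121985473

Add column by column in base 16, right to left:
  F+4 = 3 carry 1
  C+A+1 = 7 carry 1
  3+0+1 = 4
  4+1 = 5
  B+D = 8 carry 1
  2+6+1 = 9
  6+B = 1 carry 1
  B+6+1 = 2 carry 1
  final carry 1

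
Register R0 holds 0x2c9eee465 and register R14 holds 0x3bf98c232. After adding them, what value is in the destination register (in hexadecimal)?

0x68987a697

Add column by column in base 16, right to left:
  5+2 = 7
  6+3 = 9
  4+2 = 6
  e+c = a carry 1
  e+8+1 = 7 carry 1
  e+9+1 = 8 carry 1
  9+f+1 = 9 carry 1
  c+b+1 = 8 carry 1
  2+3+1 = 6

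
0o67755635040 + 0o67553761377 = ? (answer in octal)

0o157531616437

Add column by column in base 8, right to left:
  0+7 = 7
  4+7 = 3 carry 1
  0+3+1 = 4
  5+1 = 6
  3+6 = 1 carry 1
  6+7+1 = 6 carry 1
  5+3+1 = 1 carry 1
  5+5+1 = 3 carry 1
  7+5+1 = 5 carry 1
  7+7+1 = 7 carry 1
  6+6+1 = 5 carry 1
  final carry 1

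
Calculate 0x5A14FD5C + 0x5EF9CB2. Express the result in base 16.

0x60049A0E

Add column by column in base 16, right to left:
  C+2 = E
  5+B = 0 carry 1
  D+C+1 = A carry 1
  F+9+1 = 9 carry 1
  4+F+1 = 4 carry 1
  1+E+1 = 0 carry 1
  A+5+1 = 0 carry 1
  5+0+1 = 6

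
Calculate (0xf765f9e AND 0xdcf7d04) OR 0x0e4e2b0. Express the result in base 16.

0xde6ffb4

0xf765f9e AND 0xdcf7d04 = 0xd465d04.
Then OR with 0x0e4e2b0.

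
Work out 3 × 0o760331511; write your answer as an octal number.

0o2721214733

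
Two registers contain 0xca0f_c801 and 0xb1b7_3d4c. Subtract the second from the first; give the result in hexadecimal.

0x18588ab5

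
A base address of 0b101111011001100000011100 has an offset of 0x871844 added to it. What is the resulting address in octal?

0b101111011001100000011100 = 0o57314034 in octal.
0x871844 = 0o41614104 in octal.
Add column by column in base 8, right to left:
  4+4 = 0 carry 1
  3+0+1 = 4
  0+1 = 1
  4+4 = 0 carry 1
  1+1+1 = 3
  3+6 = 1 carry 1
  7+1+1 = 1 carry 1
  5+4+1 = 2 carry 1
  final carry 1

0o121130140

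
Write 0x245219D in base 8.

0o221220635

Expand each hex digit to 4 bits: 2=0010 4=0100 5=0101 2=0010 1=0001 9=1001 D=1101.
Group the bits in threes: 010 010 001 010 010 000 110 011 101 → 221220635.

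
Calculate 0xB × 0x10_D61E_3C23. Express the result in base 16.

Multiply each base-16 digit by 11, carrying:
  3×11 = 33 → write 1 carry 2
  2×11+2 = 24 → write 8 carry 1
  C×11+1 = 133 → write 5 carry 8
  3×11+8 = 41 → write 9 carry 2
  E×11+2 = 156 → write C carry 9
  1×11+9 = 20 → write 4 carry 1
  6×11+1 = 67 → write 3 carry 4
  D×11+4 = 147 → write 3 carry 9
  0×11+9 = 9 → write 9
  1×11 = 11 → write B

0xB9334C9581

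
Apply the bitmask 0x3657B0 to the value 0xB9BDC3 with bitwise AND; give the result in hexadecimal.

0x301580

AND each hex digit independently (no carries):
  B&3=3, 9&6=0, B&5=1, D&7=5, C&B=8, 3&0=0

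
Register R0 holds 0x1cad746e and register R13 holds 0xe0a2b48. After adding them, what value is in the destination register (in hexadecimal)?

0x2ab79fb6

Add column by column in base 16, right to left:
  e+8 = 6 carry 1
  6+4+1 = b
  4+b = f
  7+2 = 9
  d+a = 7 carry 1
  a+0+1 = b
  c+e = a carry 1
  1+0+1 = 2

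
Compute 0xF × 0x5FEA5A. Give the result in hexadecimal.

0x59EBB46

Multiply each base-16 digit by 15, carrying:
  A×15 = 150 → write 6 carry 9
  5×15+9 = 84 → write 4 carry 5
  A×15+5 = 155 → write B carry 9
  E×15+9 = 219 → write B carry 13
  F×15+13 = 238 → write E carry 14
  5×15+14 = 89 → write 9 carry 5
  remaining carry: 5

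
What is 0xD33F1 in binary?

0b11010011001111110001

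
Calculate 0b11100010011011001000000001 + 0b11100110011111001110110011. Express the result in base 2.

0b111001000111010010110110100

Add column by column in base 2, right to left:
  1+1 = 0 carry 1
  0+1+1 = 0 carry 1
  0+0+1 = 1
  0+0 = 0
  0+1 = 1
  0+1 = 1
  0+0 = 0
  0+1 = 1
  0+1 = 1
  1+1 = 0 carry 1
  0+0+1 = 1
  0+0 = 0
  1+1 = 0 carry 1
  1+1+1 = 1 carry 1
  0+1+1 = 0 carry 1
  1+1+1 = 1 carry 1
  1+1+1 = 1 carry 1
  0+0+1 = 1
  0+0 = 0
  1+1 = 0 carry 1
  0+1+1 = 0 carry 1
  0+0+1 = 1
  0+0 = 0
  1+1 = 0 carry 1
  1+1+1 = 1 carry 1
  1+1+1 = 1 carry 1
  final carry 1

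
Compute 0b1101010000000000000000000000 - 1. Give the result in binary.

0b1101001111111111111111111111

The trailing 22 digits are 0, so subtracting 1 borrows through: they become 1 and the next digit up decrements.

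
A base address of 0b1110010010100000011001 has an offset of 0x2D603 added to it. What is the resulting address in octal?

0o16777034

0b1110010010100000011001 = 0o16224031 in octal.
0x2D603 = 0o553003 in octal.
Add column by column in base 8, right to left:
  1+3 = 4
  3+0 = 3
  0+0 = 0
  4+3 = 7
  2+5 = 7
  2+5 = 7
  6+0 = 6
  1+0 = 1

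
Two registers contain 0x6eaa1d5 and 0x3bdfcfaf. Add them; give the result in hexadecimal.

0x42ca7184

Add column by column in base 16, right to left:
  5+f = 4 carry 1
  d+a+1 = 8 carry 1
  1+f+1 = 1 carry 1
  a+c+1 = 7 carry 1
  a+f+1 = a carry 1
  e+d+1 = c carry 1
  6+b+1 = 2 carry 1
  0+3+1 = 4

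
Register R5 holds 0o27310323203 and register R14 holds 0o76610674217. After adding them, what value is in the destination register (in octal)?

0o126121217422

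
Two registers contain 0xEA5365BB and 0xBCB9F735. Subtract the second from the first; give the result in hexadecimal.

Subtract column by column in base 16:
  B-5 → 6
  B-3 → 8
  5-7 → E (borrow)
  6-F-1 → 6 (borrow)
  3-9-1 → 9 (borrow)
  5-B-1 → 9 (borrow)
  A-C-1 → D (borrow)
  E-B-1 → 2

0x2D996E86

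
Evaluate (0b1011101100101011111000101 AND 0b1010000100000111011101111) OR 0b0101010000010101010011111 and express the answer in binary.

0b1111010100010111011011111

0b1011101100101011111000101 AND 0b1010000100000111011101111 = 0b1010000100000011011000101.
Then OR with 0b0101010000010101010011111.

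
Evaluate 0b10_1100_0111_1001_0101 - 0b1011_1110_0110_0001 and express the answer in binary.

Subtract column by column in base 2:
  1-1 → 0
  0-0 → 0
  1-0 → 1
  0-0 → 0
  1-0 → 1
  0-1 → 1 (borrow)
  0-1-1 → 0 (borrow)
  1-0-1 → 0
  1-0 → 1
  1-1 → 0
  1-1 → 0
  0-1 → 1 (borrow)
  0-1-1 → 0 (borrow)
  0-1-1 → 0 (borrow)
  1-0-1 → 0
  1-1 → 0
  0-0 → 0
  1-0 → 1

0b100000100100110100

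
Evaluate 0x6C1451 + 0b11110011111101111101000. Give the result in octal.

0o71410071

0x6C1451 = 0o33012121 in octal.
0b11110011111101111101000 = 0o36375750 in octal.
Add column by column in base 8, right to left:
  1+0 = 1
  2+5 = 7
  1+7 = 0 carry 1
  2+5+1 = 0 carry 1
  1+7+1 = 1 carry 1
  0+3+1 = 4
  3+6 = 1 carry 1
  3+3+1 = 7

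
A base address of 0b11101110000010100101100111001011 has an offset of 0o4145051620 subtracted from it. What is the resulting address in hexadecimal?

0b11101110000010100101100111001011 = 0xEE0A59CB in hexadecimal.
0o4145051620 = 0x21945390 in hexadecimal.
Subtract column by column in base 16:
  B-0 → B
  C-9 → 3
  9-3 → 6
  5-5 → 0
  A-4 → 6
  0-9 → 7 (borrow)
  E-1-1 → C
  E-2 → C

0xCC76063B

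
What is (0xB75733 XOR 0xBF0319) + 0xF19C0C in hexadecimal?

0xF9F036

First 0xB75733 XOR 0xBF0319 = 0x08542A.
Add column by column in base 16, right to left:
  A+C = 6 carry 1
  2+0+1 = 3
  4+C = 0 carry 1
  5+9+1 = F
  8+1 = 9
  0+F = F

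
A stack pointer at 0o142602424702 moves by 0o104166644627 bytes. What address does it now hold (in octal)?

0o246771271531

Add column by column in base 8, right to left:
  2+7 = 1 carry 1
  0+2+1 = 3
  7+6 = 5 carry 1
  4+4+1 = 1 carry 1
  2+4+1 = 7
  4+6 = 2 carry 1
  2+6+1 = 1 carry 1
  0+6+1 = 7
  6+1 = 7
  2+4 = 6
  4+0 = 4
  1+1 = 2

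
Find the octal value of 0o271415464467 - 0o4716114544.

Subtract column by column in base 8:
  7-4 → 3
  6-4 → 2
  4-5 → 7 (borrow)
  4-4-1 → 7 (borrow)
  6-1-1 → 4
  4-1 → 3
  5-6 → 7 (borrow)
  1-1-1 → 7 (borrow)
  4-7-1 → 4 (borrow)
  1-4-1 → 4 (borrow)
  7-0-1 → 6
  2-0 → 2

0o264477347723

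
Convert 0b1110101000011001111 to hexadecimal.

Group the bits into nibbles: 0111 0101 0000 1100 1111 → 750CF.

0x750CF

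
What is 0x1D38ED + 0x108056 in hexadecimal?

Add column by column in base 16, right to left:
  D+6 = 3 carry 1
  E+5+1 = 4 carry 1
  8+0+1 = 9
  3+8 = B
  D+0 = D
  1+1 = 2

0x2DB943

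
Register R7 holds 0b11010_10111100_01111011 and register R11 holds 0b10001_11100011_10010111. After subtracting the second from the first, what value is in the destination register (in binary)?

0b10001101100011100100

Subtract column by column in base 2:
  1-1 → 0
  1-1 → 0
  0-1 → 1 (borrow)
  1-0-1 → 0
  1-1 → 0
  1-0 → 1
  1-0 → 1
  0-1 → 1 (borrow)
  0-1-1 → 0 (borrow)
  0-1-1 → 0 (borrow)
  1-0-1 → 0
  1-0 → 1
  1-0 → 1
  1-1 → 0
  0-1 → 1 (borrow)
  1-1-1 → 1 (borrow)
  0-1-1 → 0 (borrow)
  1-0-1 → 0
  0-0 → 0
  1-0 → 1
  1-1 → 0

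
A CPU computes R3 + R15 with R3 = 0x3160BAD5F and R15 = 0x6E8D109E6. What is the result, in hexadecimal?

0x9FEDCB745

Add column by column in base 16, right to left:
  F+6 = 5 carry 1
  5+E+1 = 4 carry 1
  D+9+1 = 7 carry 1
  A+0+1 = B
  B+1 = C
  0+D = D
  6+8 = E
  1+E = F
  3+6 = 9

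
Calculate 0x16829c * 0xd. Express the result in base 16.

0x124a1ec

Multiply each base-16 digit by 13, carrying:
  c×13 = 156 → write c carry 9
  9×13+9 = 126 → write e carry 7
  2×13+7 = 33 → write 1 carry 2
  8×13+2 = 106 → write a carry 6
  6×13+6 = 84 → write 4 carry 5
  1×13+5 = 18 → write 2 carry 1
  remaining carry: 1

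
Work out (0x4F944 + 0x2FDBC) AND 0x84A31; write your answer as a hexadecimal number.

0x4200

Add column by column in base 16, right to left:
  4+C = 0 carry 1
  4+B+1 = 0 carry 1
  9+D+1 = 7 carry 1
  F+F+1 = F carry 1
  4+2+1 = 7
Sum = 0x7F700; now AND with 0x84A31:
  7&8=0, F&4=4, 7&A=2, 0&3=0, 0&1=0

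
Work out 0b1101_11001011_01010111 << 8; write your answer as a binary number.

0b1101110010110101011100000000

Left shift by 8: append 8 zero bits.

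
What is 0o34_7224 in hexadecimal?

0x1CE94

Each octal digit is 3 bits: 3=011 4=100 7=111 2=010 2=010 4=100.
Group the bits into nibbles: 0001 1100 1110 1001 0100 → 1CE94.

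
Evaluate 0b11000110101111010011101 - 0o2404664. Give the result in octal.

0b11000110101111010011101 = 0o30657235 in octal.
Subtract column by column in base 8:
  5-4 → 1
  3-6 → 5 (borrow)
  2-6-1 → 3 (borrow)
  7-4-1 → 2
  5-0 → 5
  6-4 → 2
  0-2 → 6 (borrow)
  3-0-1 → 2

0o26252351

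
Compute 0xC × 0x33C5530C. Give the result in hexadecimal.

0x26D3FE490

Multiply each base-16 digit by 12, carrying:
  C×12 = 144 → write 0 carry 9
  0×12+9 = 9 → write 9
  3×12 = 36 → write 4 carry 2
  5×12+2 = 62 → write E carry 3
  5×12+3 = 63 → write F carry 3
  C×12+3 = 147 → write 3 carry 9
  3×12+9 = 45 → write D carry 2
  3×12+2 = 38 → write 6 carry 2
  remaining carry: 2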